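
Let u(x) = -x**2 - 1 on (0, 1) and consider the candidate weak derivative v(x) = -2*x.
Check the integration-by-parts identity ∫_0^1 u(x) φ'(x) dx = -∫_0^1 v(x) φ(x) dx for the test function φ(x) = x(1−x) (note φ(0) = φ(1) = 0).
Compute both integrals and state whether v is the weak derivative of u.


LHS = 1/6, RHS = 1/6. Yes, v = u' weakly.

u(x) = -x**2 - 1, classical derivative u'(x) = -2*x.
φ(x) = x(1−x), so φ'(x) = 1 - 2*x.
Note φ(0) = φ(1) = 0, so the boundary term u·φ vanishes.
LHS = ∫_0^1 u(x) φ'(x) dx = ∫_0^1 (2*x^3 - x^2 + 2*x - 1) dx. Term by term:
  ∫_0^1 2*x^3 dx = 1/2;  ∫_0^1 -x^2 dx = -1/3;  ∫_0^1 2*x dx = 1;
  ∫_0^1 -1 dx = -1.
Sum: 1/2 − 1/3 + 1 − 1 = 1/6.
So LHS = 1/6.
∫_0^1 v(x) φ(x) dx = ∫_0^1 (2*x^3 - 2*x^2) dx. Term by term:
  ∫_0^1 2*x^3 dx = 1/2;  ∫_0^1 -2*x^2 dx = -2/3.
Sum: 1/2 − 2/3 = -1/6.
So RHS = -∫_0^1 v(x) φ(x) dx = 1/6.
LHS = RHS, so the identity holds for this test φ.
Moreover u is smooth here and v(x) = u'(x) = -2*x pointwise, so the identity holds for every test function. Hence v is the weak derivative of u.


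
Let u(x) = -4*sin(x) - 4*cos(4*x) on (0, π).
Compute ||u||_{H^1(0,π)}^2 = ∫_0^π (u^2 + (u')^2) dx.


||u||_{H^1(0,π)}^2 = -1088/15 + 152*π

u'(x) = 16*sin(4*x) - 4*cos(x).
Expand u² and (u')² and integrate term by term on (0, π), using: for integers n ≥ 1, ∫_0^π sin²(nx) dx = ∫_0^π cos²(nx) dx = π/2; for n ≠ n', ∫_0^π sin(nx)sin(n'x) dx = ∫_0^π cos(nx)cos(n'x) dx = 0; and by product-to-sum, ∫_0^π sin(nx)cos(n'x) dx = ½∫_0^π [sin((n+n')x) + sin((n−n')x)] dx, which is 0 when n+n' is even and 2n/(n²−n'²) when n+n' is odd (it need not vanish on (0, π)).
  u² squared terms: (-4)²·∫cos(4x)² dx = 16·π/2 = 8*π;  (-4)²·∫sin(x)² dx = 16·π/2 = 8*π.
  u² cross terms: 2·(-4)·(-4)·∫cos(4x)·sin(x) dx = 32·(-2/15) = -64/15.
  So ∫_0^π u² dx = 8*π + 8*π − 64/15 = -64/15 + 16*π.
  (u')² squared terms: (-4)²·∫cos(x)² dx = 16·π/2 = 8*π;  (16)²·∫sin(4x)² dx = 256·π/2 = 128*π.
  (u')² cross terms: 2·(-4)·(16)·∫cos(x)·sin(4x) dx = -128·(8/15) = -1024/15.
  So ∫_0^π (u')² dx = 8*π + 128*π − 1024/15 = -1024/15 + 136*π.
||u||_{H^1}^2 = (-64/15 + 16*π) + (-1024/15 + 136*π) = -1088/15 + 152*π.


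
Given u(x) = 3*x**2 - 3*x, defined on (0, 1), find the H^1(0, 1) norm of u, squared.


||u||_{H^1}^2 = 33/10

The H^1 norm (squared) on an interval (0, L) is
  ||u||_{H^1}^2 = ∫_0^L u(x)^2 dx + ∫_0^L u'(x)^2 dx.
Compute u'(x) = 6*x - 3.
Then u(x)^2 = 9*x**4 - 18*x**3 + 9*x**2 and u'(x)^2 = 36*x**2 - 36*x + 9.
Integrate each monomial from 0 to 1 using ∫_0^1 c·x^n dx = c·1^(n+1)/(n+1):
  ∫_0^1 u(x)^2 dx = ∫_0^1 (9*x^4 - 18*x^3 + 9*x^2) dx. Term by term:
    ∫_0^1 9*x^4 dx = 9/5;  ∫_0^1 -18*x^3 dx = -9/2;  ∫_0^1 9*x^2 dx = 3.
  Sum: 9/5 − 9/2 + 3 = 3/10.
  ∫_0^1 u'(x)^2 dx = ∫_0^1 (36*x^2 - 36*x + 9) dx. Term by term:
    ∫_0^1 36*x^2 dx = 12;  ∫_0^1 -36*x dx = -18;  ∫_0^1 9 dx = 9.
  Sum: 12 − 18 + 9 = 3.
Adding: ||u||_{H^1}^2 = 3/10 + 3 = 33/10.


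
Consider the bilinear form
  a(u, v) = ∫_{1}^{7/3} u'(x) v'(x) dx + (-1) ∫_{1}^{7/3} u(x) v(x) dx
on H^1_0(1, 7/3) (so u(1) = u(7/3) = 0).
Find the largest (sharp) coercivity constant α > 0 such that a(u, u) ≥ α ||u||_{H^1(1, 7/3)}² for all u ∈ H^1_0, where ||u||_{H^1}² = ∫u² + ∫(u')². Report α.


α = (-16 + 9*π^2)/(16 + 9*π^2)

Coercivity of a(·,·) on H^1_0(1, 7/3) means a(u, u) ≥ α ||u||_{H^1}² for every u ∈ H^1_0.
The interval has length L = 4/3, and Poincaré/coercivity depend only on L. Here a(u, u) = ∫(u')² + (-1)·∫u².
Here c = -1 < 0 with |c| < (π/L)² = 9*π^2/16, so coercivity still holds. The condition a(u,u) ≥ α||u||_{H^1}² reads (1−α)∫(u')² ≥ (α−c)∫u². Any admissible α is ≤ 1 (rapidly oscillating u have ∫u²/∫(u')² → 0), and α = 1 would force 0 ≥ (1−c)∫u², impossible since c < 1; so 1−α > 0. By the sharp Poincaré inequality on H^1_0 of an interval of length L, ∫(u')² ≥ (π/L)²∫u² with equality for the first sine mode sin(π(x−x₀)/L) (x₀ the left endpoint), so the inequality holds for all u iff (1−α)(π/L)² ≥ α − c, i.e. α ≤ ((π/L)² + c)/((π/L)² + 1) = (1 + c(L/π)²)/(1 + (L/π)²). (Direct route, valid since c ≤ 0: Poincaré gives c∫u² ≥ c(L/π)²∫(u')², so a(u,u) ≥ (1 + c(L/π)²)∫(u')², while ||u||_{H^1}² ≤ (1 + (L/π)²)∫(u')²; dividing yields the same α.) With (π/L)² = 9*π^2/16 and c = -1, the largest admissible constant is α = ((π/L)² + c)/((π/L)² + 1).
Simplifying, α = (-16 + 9*π^2)/(16 + 9*π^2).


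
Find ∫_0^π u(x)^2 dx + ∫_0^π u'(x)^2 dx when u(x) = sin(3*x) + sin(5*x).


||u||_{H^1(0,π)}^2 = 18*π

u'(x) = 3*cos(3*x) + 5*cos(5*x).
Expand u² and (u')² and integrate term by term on (0, π), using: for integers n ≥ 1, ∫_0^π sin²(nx) dx = ∫_0^π cos²(nx) dx = π/2; for n ≠ n', ∫_0^π sin(nx)sin(n'x) dx = ∫_0^π cos(nx)cos(n'x) dx = 0; and by product-to-sum, ∫_0^π sin(nx)cos(n'x) dx = ½∫_0^π [sin((n+n')x) + sin((n−n')x)] dx, which is 0 when n+n' is even and 2n/(n²−n'²) when n+n' is odd (it need not vanish on (0, π)).
  u² squared terms: (1)²·∫sin(3x)² dx = 1·π/2 = π/2;  (1)²·∫sin(5x)² dx = 1·π/2 = π/2.
  u² cross terms: 2·(1)·(1)·∫sin(3x)·sin(5x) dx = 2·(0) = 0.
  So ∫_0^π u² dx = π/2 + π/2 + 0 = π.
  (u')² squared terms: (3)²·∫cos(3x)² dx = 9·π/2 = 9*π/2;  (5)²·∫cos(5x)² dx = 25·π/2 = 25*π/2.
  (u')² cross terms: 2·(3)·(5)·∫cos(3x)·cos(5x) dx = 30·(0) = 0.
  So ∫_0^π (u')² dx = 9*π/2 + 25*π/2 + 0 = 17*π.
||u||_{H^1}^2 = (π) + (17*π) = 18*π.


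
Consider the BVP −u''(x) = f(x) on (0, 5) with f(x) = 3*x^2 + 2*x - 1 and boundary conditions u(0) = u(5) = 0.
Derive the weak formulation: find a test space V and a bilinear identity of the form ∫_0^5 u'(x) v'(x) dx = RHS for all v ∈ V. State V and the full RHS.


V = H^1_0(0, 5) (so v(0) = v(5) = 0); weak form: ∫_0^5 u'v' dx = ∫_0^5 (3*x^2 + 2*x - 1) v dx for all v ∈ V.

Multiply both sides by a test function v and integrate from 0 to 5:
  ∫_0^5 −u''(x) v(x) dx = ∫_0^5 f(x) v(x) dx.
Integrate the LHS by parts once:
  ∫_0^5 −u'' v dx = −[u'(x) v(x)]_0^5 + ∫_0^5 u'(x) v'(x) dx.
Thus ∫_0^5 u'(x) v'(x) dx = ∫_0^5 f(x) v(x) dx + [u'(x) v(x)]_0^5.
Choose V so that boundary terms are either known or forced to vanish.
u is Dirichlet: u(0) = u(5) = 0. Let V = H^1_0(0, 5); then v(0) = v(5) = 0, and [u' v]_0^5 = 0.
Weak formulation: find u (satisfying any essential BC) such that ∫_0^5 u'(x) v'(x) dx = ∫_0^5 f v dx for all v ∈ V.
Substituting f(x) = 3*x^2 + 2*x - 1, the right-hand side is ∫_0^5 (3*x^2 + 2*x - 1) v dx.


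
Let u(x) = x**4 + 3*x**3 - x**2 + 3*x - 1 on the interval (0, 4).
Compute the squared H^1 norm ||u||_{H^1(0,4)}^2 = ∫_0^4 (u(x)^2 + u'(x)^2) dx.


||u||_{H^1}^2 = 62335304/315

The H^1 norm (squared) on an interval (0, L) is
  ||u||_{H^1}^2 = ∫_0^L u(x)^2 dx + ∫_0^L u'(x)^2 dx.
Compute u'(x) = 4*x**3 + 9*x**2 - 2*x + 3.
Then u(x)^2 = x**8 + 6*x**7 + 7*x**6 + 17*x**4 - 12*x**3 + 11*x**2 - 6*x + 1 and u'(x)^2 = 16*x**6 + 72*x**5 + 65*x**4 - 12*x**3 + 58*x**2 - 12*x + 9.
Integrate each monomial from 0 to 4 using ∫_0^4 c·x^n dx = c·4^(n+1)/(n+1):
  ∫_0^4 u(x)^2 dx = ∫_0^4 (x^8 + 6*x^7 + 7*x^6 + 17*x^4 - 12*x^3 + 11*x^2 - 6*x + 1) dx. Term by term:
    ∫_0^4 x^8 dx = 262144/9;  ∫_0^4 6*x^7 dx = 49152;  ∫_0^4 7*x^6 dx = 16384;
    ∫_0^4 17*x^4 dx = 17408/5;  ∫_0^4 -12*x^3 dx = -768;  ∫_0^4 11*x^2 dx = 704/3;
    ∫_0^4 -6*x dx = -48;  ∫_0^4 1 dx = 4.
  Sum: 262144/9 + 49152 + 16384 + 17408/5 − 768 + 704/3 − 48 + 4 = 4390532/45.
  ∫_0^4 u'(x)^2 dx = ∫_0^4 (16*x^6 + 72*x^5 + 65*x^4 - 12*x^3 + 58*x^2 - 12*x + 9) dx. Term by term:
    ∫_0^4 16*x^6 dx = 262144/7;  ∫_0^4 72*x^5 dx = 49152;  ∫_0^4 65*x^4 dx = 13312;
    ∫_0^4 -12*x^3 dx = -768;  ∫_0^4 58*x^2 dx = 3712/3;  ∫_0^4 -12*x dx = -96;
    ∫_0^4 9 dx = 36.
  Sum: 262144/7 + 49152 + 13312 − 768 + 3712/3 − 96 + 36 = 2106772/21.
Adding: ||u||_{H^1}^2 = 4390532/45 + 2106772/21 = 62335304/315.


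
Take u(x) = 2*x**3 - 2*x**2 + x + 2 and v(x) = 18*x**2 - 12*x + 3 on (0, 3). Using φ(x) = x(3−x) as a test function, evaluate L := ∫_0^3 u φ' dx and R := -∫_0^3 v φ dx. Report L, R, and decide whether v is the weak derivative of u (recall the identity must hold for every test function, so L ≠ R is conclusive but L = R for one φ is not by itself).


LHS = -252/5, RHS = -756/5. No, v is not the weak derivative of u.

u(x) = 2*x**3 - 2*x**2 + x + 2, classical derivative u'(x) = 6*x**2 - 4*x + 1.
φ(x) = x(3−x), so φ'(x) = 3 - 2*x.
Note φ(0) = φ(3) = 0, so the boundary term u·φ vanishes.
LHS = ∫_0^3 u(x) φ'(x) dx = ∫_0^3 (-4*x^4 + 10*x^3 - 8*x^2 - x + 6) dx. Term by term:
  ∫_0^3 -4*x^4 dx = -972/5;  ∫_0^3 10*x^3 dx = 405/2;  ∫_0^3 -8*x^2 dx = -72;
  ∫_0^3 -x dx = -9/2;  ∫_0^3 6 dx = 18.
Sum: -972/5 + 405/2 − 72 − 9/2 + 18 = -252/5.
So LHS = -252/5.
∫_0^3 v(x) φ(x) dx = ∫_0^3 (-18*x^4 + 66*x^3 - 39*x^2 + 9*x) dx. Term by term:
  ∫_0^3 -18*x^4 dx = -4374/5;  ∫_0^3 66*x^3 dx = 2673/2;  ∫_0^3 -39*x^2 dx = -351;
  ∫_0^3 9*x dx = 81/2.
Sum: -4374/5 + 2673/2 − 351 + 81/2 = 756/5.
So RHS = -∫_0^3 v(x) φ(x) dx = -756/5.
LHS − RHS = 504/5 ≠ 0, so the identity fails.
(For a valid weak derivative the identity must hold for EVERY test function, in particular this one. The failure shows v is NOT the weak derivative of u.)
Correct weak derivative would be u'(x) = 6*x**2 - 4*x + 1.


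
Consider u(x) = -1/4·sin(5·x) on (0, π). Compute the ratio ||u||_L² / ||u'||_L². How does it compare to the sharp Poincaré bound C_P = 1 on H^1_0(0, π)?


||u||_L² / ||u'||_L² = 1/5 < C_P = 1.

u(x) = -1/4·sin(5·x), so u'(x) = -5*cos(5*x)/4.
Writing u(x) = A·sin(kπx/L) with A = -1/4 and k = 5, use ∫_0^L sin²(kπx/L) dx = L/2 and ∫_0^L cos²(kπx/L) dx = L/2.
u² = 1/16·sin²(5·x) and (u')² = 25/16·cos²(5·x), and each of sin², cos² integrates to L/2 = π/2 over (0, π).
∫_0^π u² dx = π/32, so ||u||_L² = sqrt(2)*sqrt(π)/8.
∫_0^π (u')² dx = 25*π/32, so ||u'||_L² = 5*sqrt(2)*sqrt(π)/8.
Ratio ||u||_L² / ||u'||_L² = 1/5.
Sharp Poincaré constant on H^1_0(0, π) is C_P = L/π = 1, achieved by sin(x).
This is the k = 5 harmonic; the ratio L/(kπ) is strictly less than C_P = L/π, consistent with the sharp inequality ||u||_L² ≤ C_P ||u'||_L².


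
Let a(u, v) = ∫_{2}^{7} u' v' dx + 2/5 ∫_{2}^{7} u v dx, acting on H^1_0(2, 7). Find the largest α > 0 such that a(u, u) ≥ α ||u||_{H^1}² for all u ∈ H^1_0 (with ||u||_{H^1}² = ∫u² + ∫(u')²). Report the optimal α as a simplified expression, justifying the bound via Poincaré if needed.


α = (π^2 + 10)/(π^2 + 25)

Coercivity of a(·,·) on H^1_0(2, 7) means a(u, u) ≥ α ||u||_{H^1}² for every u ∈ H^1_0.
The interval has length L = 5, and Poincaré/coercivity depend only on L. Here a(u, u) = ∫(u')² + (2/5)·∫u².
Here 0 < c = 2/5 < 1. The condition a(u,u) ≥ α||u||_{H^1}² reads (1−α)∫(u')² ≥ (α−c)∫u². Any admissible α is ≤ 1 (rapidly oscillating u have ∫u²/∫(u')² → 0), and α = 1 would force 0 ≥ (1−c)∫u², impossible since c < 1; so 1−α > 0. By the sharp Poincaré inequality on H^1_0 of an interval of length L, ∫(u')² ≥ (π/L)²∫u² with equality for the first sine mode sin(π(x−x₀)/L) (x₀ the left endpoint), so the inequality holds for all u iff (1−α)(π/L)² ≥ α − c, i.e. α ≤ ((π/L)² + c)/((π/L)² + 1) = (1 + c(L/π)²)/(1 + (L/π)²). With (π/L)² = π^2/25 and c = 2/5, the largest admissible constant is α = ((π/L)² + c)/((π/L)² + 1).
Simplifying, α = (π^2 + 10)/(π^2 + 25).


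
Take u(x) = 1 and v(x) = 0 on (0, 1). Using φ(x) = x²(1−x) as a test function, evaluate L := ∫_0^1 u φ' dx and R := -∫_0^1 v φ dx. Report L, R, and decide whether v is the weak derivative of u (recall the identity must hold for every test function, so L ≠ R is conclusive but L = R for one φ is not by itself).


LHS = 0, RHS = 0. Yes, v = u' weakly.

u(x) = 1, classical derivative u'(x) = 0.
φ(x) = x²(1−x), so φ'(x) = x*(2 - 3*x).
Note φ(0) = φ(1) = 0, so the boundary term u·φ vanishes.
LHS = ∫_0^1 u(x) φ'(x) dx = ∫_0^1 (-3*x^2 + 2*x) dx. Term by term:
  ∫_0^1 -3*x^2 dx = -1;  ∫_0^1 2*x dx = 1.
Sum: -1 + 1 = 0.
So LHS = 0.
∫_0^1 v(x) φ(x) dx = ∫_0^1 (0) dx. Term by term:
  ∫_0^1 0 dx = 0.
So RHS = -∫_0^1 v(x) φ(x) dx = 0.
LHS = RHS, so the identity holds for this test φ.
Moreover u is smooth here and v(x) = u'(x) = 0 pointwise, so the identity holds for every test function. Hence v is the weak derivative of u.


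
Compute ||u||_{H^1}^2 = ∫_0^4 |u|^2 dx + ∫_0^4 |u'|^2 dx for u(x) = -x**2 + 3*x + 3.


||u||_{H^1}^2 = 1352/15

The H^1 norm (squared) on an interval (0, L) is
  ||u||_{H^1}^2 = ∫_0^L u(x)^2 dx + ∫_0^L u'(x)^2 dx.
Compute u'(x) = 3 - 2*x.
Then u(x)^2 = x**4 - 6*x**3 + 3*x**2 + 18*x + 9 and u'(x)^2 = 4*x**2 - 12*x + 9.
Integrate each monomial from 0 to 4 using ∫_0^4 c·x^n dx = c·4^(n+1)/(n+1):
  ∫_0^4 u(x)^2 dx = ∫_0^4 (x^4 - 6*x^3 + 3*x^2 + 18*x + 9) dx. Term by term:
    ∫_0^4 x^4 dx = 1024/5;  ∫_0^4 -6*x^3 dx = -384;  ∫_0^4 3*x^2 dx = 64;
    ∫_0^4 18*x dx = 144;  ∫_0^4 9 dx = 36.
  Sum: 1024/5 − 384 + 64 + 144 + 36 = 324/5.
  ∫_0^4 u'(x)^2 dx = ∫_0^4 (4*x^2 - 12*x + 9) dx. Term by term:
    ∫_0^4 4*x^2 dx = 256/3;  ∫_0^4 -12*x dx = -96;  ∫_0^4 9 dx = 36.
  Sum: 256/3 − 96 + 36 = 76/3.
Adding: ||u||_{H^1}^2 = 324/5 + 76/3 = 1352/15.


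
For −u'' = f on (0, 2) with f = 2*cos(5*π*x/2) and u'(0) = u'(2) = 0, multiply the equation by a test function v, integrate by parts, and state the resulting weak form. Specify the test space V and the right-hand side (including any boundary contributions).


V = H^1(0, 2) (no boundary constraint on v; u is determined up to an additive constant); weak form: ∫_0^2 u'v' dx = ∫_0^2 (2*cos(5*π*x/2)) v dx for all v ∈ V.

Multiply both sides by a test function v and integrate from 0 to 2:
  ∫_0^2 −u''(x) v(x) dx = ∫_0^2 f(x) v(x) dx.
Integrate the LHS by parts once:
  ∫_0^2 −u'' v dx = −[u'(x) v(x)]_0^2 + ∫_0^2 u'(x) v'(x) dx.
Thus ∫_0^2 u'(x) v'(x) dx = ∫_0^2 f(x) v(x) dx + [u'(x) v(x)]_0^2.
Choose V so that boundary terms are either known or forced to vanish.
u has homogeneous Neumann: u'(0) = u'(2) = 0. So [u' v]_0^2 = 0·v(2) − 0·v(0) = 0 for any v; take V = H^1(0, 2).
Weak formulation: find u (satisfying any essential BC) such that ∫_0^2 u'(x) v'(x) dx = ∫_0^2 f v dx for all v ∈ V (homogeneous Neumann, so boundary terms vanish).
Substituting f(x) = 2*cos(5*π*x/2), the right-hand side is ∫_0^2 (2*cos(5*π*x/2)) v dx.
Compatibility check (pure Neumann): taking v ≡ 1 ∈ V gives 0 = ∫_0^2 f dx + (0) − (0), i.e. ∫_0^2 f dx must equal u'(0) − u'(2) = 0. Indeed ∫_0^2 (2*cos(5*π*x/2)) dx = 0, so the data are compatible. The solution is then unique only up to an additive constant (fix it e.g. by requiring ∫_0^2 u dx = 0).


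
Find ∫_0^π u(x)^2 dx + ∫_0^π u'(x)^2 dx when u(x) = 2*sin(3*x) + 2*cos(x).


||u||_{H^1(0,π)}^2 = 24*π

u'(x) = -2*sin(x) + 6*cos(3*x).
Expand u² and (u')² and integrate term by term on (0, π), using: for integers n ≥ 1, ∫_0^π sin²(nx) dx = ∫_0^π cos²(nx) dx = π/2; for n ≠ n', ∫_0^π sin(nx)sin(n'x) dx = ∫_0^π cos(nx)cos(n'x) dx = 0; and by product-to-sum, ∫_0^π sin(nx)cos(n'x) dx = ½∫_0^π [sin((n+n')x) + sin((n−n')x)] dx, which is 0 when n+n' is even and 2n/(n²−n'²) when n+n' is odd (it need not vanish on (0, π)).
  u² squared terms: (2)²·∫cos(x)² dx = 4·π/2 = 2*π;  (2)²·∫sin(3x)² dx = 4·π/2 = 2*π.
  u² cross terms: 2·(2)·(2)·∫cos(x)·sin(3x) dx = 8·(0) = 0.
  So ∫_0^π u² dx = 2*π + 2*π + 0 = 4*π.
  (u')² squared terms: (-2)²·∫sin(x)² dx = 4·π/2 = 2*π;  (6)²·∫cos(3x)² dx = 36·π/2 = 18*π.
  (u')² cross terms: 2·(-2)·(6)·∫sin(x)·cos(3x) dx = -24·(0) = 0.
  So ∫_0^π (u')² dx = 2*π + 18*π + 0 = 20*π.
||u||_{H^1}^2 = (4*π) + (20*π) = 24*π.


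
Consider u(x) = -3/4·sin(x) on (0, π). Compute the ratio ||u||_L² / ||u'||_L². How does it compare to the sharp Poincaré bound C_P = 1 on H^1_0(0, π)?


||u||_L² / ||u'||_L² = 1 = C_P.

u(x) = -3/4·sin(x), so u'(x) = -3*cos(x)/4.
Writing u(x) = A·sin(kπx/L) with A = -3/4 and k = 1, use ∫_0^L sin²(kπx/L) dx = L/2 and ∫_0^L cos²(kπx/L) dx = L/2.
u² = 9/16·sin²(x) and (u')² = 9/16·cos²(x), and each of sin², cos² integrates to L/2 = π/2 over (0, π).
∫_0^π u² dx = 9*π/32, so ||u||_L² = 3*sqrt(2)*sqrt(π)/8.
∫_0^π (u')² dx = 9*π/32, so ||u'||_L² = 3*sqrt(2)*sqrt(π)/8.
Ratio ||u||_L² / ||u'||_L² = 1.
Sharp Poincaré constant on H^1_0(0, π) is C_P = L/π = 1, achieved by sin(x).
This is the k = 1 eigenfunction (up to amplitude), so the ratio equals the sharp Poincaré constant exactly.


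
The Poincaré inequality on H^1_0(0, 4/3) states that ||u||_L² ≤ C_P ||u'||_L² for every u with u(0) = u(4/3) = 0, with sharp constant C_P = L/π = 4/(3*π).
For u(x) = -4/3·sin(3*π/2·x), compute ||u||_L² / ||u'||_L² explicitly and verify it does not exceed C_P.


||u||_L² / ||u'||_L² = 2/(3*π) < C_P = 4/(3*π).

u(x) = -4/3·sin(3*π/2·x), so u'(x) = -2*π*cos(3*π*x/2).
Writing u(x) = A·sin(kπx/L) with A = -4/3 and k = 2, use ∫_0^L sin²(kπx/L) dx = L/2 and ∫_0^L cos²(kπx/L) dx = L/2.
u² = 16/9·sin²(3*π/2·x) and (u')² = 4*π^2·cos²(3*π/2·x), and each of sin², cos² integrates to L/2 = 2/3 over (0, 4/3).
∫_0^4/3 u² dx = 32/27, so ||u||_L² = 4*sqrt(6)/9.
∫_0^4/3 (u')² dx = 8*π^2/3, so ||u'||_L² = 2*sqrt(6)*π/3.
Ratio ||u||_L² / ||u'||_L² = 2/(3*π).
Sharp Poincaré constant on H^1_0(0, 4/3) is C_P = L/π = 4/(3*π), achieved by sin(3*π/4·x).
This is the k = 2 harmonic; the ratio L/(kπ) is strictly less than C_P = L/π, consistent with the sharp inequality ||u||_L² ≤ C_P ||u'||_L².


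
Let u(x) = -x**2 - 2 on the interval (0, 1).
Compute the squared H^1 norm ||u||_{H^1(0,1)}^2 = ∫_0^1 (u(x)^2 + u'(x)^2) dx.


||u||_{H^1}^2 = 103/15

The H^1 norm (squared) on an interval (0, L) is
  ||u||_{H^1}^2 = ∫_0^L u(x)^2 dx + ∫_0^L u'(x)^2 dx.
Compute u'(x) = -2*x.
Then u(x)^2 = x**4 + 4*x**2 + 4 and u'(x)^2 = 4*x**2.
Integrate each monomial from 0 to 1 using ∫_0^1 c·x^n dx = c·1^(n+1)/(n+1):
  ∫_0^1 u(x)^2 dx = ∫_0^1 (x^4 + 4*x^2 + 4) dx. Term by term:
    ∫_0^1 x^4 dx = 1/5;  ∫_0^1 4*x^2 dx = 4/3;  ∫_0^1 4 dx = 4.
  Sum: 1/5 + 4/3 + 4 = 83/15.
  ∫_0^1 u'(x)^2 dx = ∫_0^1 (4*x^2) dx. Term by term:
    ∫_0^1 4*x^2 dx = 4/3.
Adding: ||u||_{H^1}^2 = 83/15 + 4/3 = 103/15.


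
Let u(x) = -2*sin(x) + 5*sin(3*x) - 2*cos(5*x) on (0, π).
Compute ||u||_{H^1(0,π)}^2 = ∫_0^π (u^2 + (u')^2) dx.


||u||_{H^1(0,π)}^2 = 181*π

u'(x) = 10*sin(5*x) - 2*cos(x) + 15*cos(3*x).
Expand u² and (u')² and integrate term by term on (0, π), using: for integers n ≥ 1, ∫_0^π sin²(nx) dx = ∫_0^π cos²(nx) dx = π/2; for n ≠ n', ∫_0^π sin(nx)sin(n'x) dx = ∫_0^π cos(nx)cos(n'x) dx = 0; and by product-to-sum, ∫_0^π sin(nx)cos(n'x) dx = ½∫_0^π [sin((n+n')x) + sin((n−n')x)] dx, which is 0 when n+n' is even and 2n/(n²−n'²) when n+n' is odd (it need not vanish on (0, π)).
  u² squared terms: (-2)²·∫cos(5x)² dx = 4·π/2 = 2*π;  (-2)²·∫sin(x)² dx = 4·π/2 = 2*π;  (5)²·∫sin(3x)² dx = 25·π/2 = 25*π/2.
  u² cross terms: 2·(-2)·(-2)·∫cos(5x)·sin(x) dx = 8·(0) = 0;  2·(-2)·(5)·∫cos(5x)·sin(3x) dx = -20·(0) = 0;  2·(-2)·(5)·∫sin(x)·sin(3x) dx = -20·(0) = 0.
  So ∫_0^π u² dx = 2*π + 2*π + 25*π/2 + 0 + 0 + 0 = 33*π/2.
  (u')² squared terms: (-2)²·∫cos(x)² dx = 4·π/2 = 2*π;  (10)²·∫sin(5x)² dx = 100·π/2 = 50*π;  (15)²·∫cos(3x)² dx = 225·π/2 = 225*π/2.
  (u')² cross terms: 2·(-2)·(10)·∫cos(x)·sin(5x) dx = -40·(0) = 0;  2·(-2)·(15)·∫cos(x)·cos(3x) dx = -60·(0) = 0;  2·(10)·(15)·∫sin(5x)·cos(3x) dx = 300·(0) = 0.
  So ∫_0^π (u')² dx = 2*π + 50*π + 225*π/2 + 0 + 0 + 0 = 329*π/2.
||u||_{H^1}^2 = (33*π/2) + (329*π/2) = 181*π.


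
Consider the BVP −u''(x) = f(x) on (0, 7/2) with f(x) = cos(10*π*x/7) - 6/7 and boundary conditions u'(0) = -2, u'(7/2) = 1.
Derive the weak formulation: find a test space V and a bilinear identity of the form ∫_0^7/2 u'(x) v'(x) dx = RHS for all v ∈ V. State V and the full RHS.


V = H^1(0, 7/2) (v unrestricted at boundary; u is determined up to an additive constant); weak form: ∫_0^7/2 u'v' dx = ∫_0^7/2 (cos(10*π*x/7) - 6/7) v dx + v(7/2) + 2·v(0) for all v ∈ V.

Multiply both sides by a test function v and integrate from 0 to 7/2:
  ∫_0^7/2 −u''(x) v(x) dx = ∫_0^7/2 f(x) v(x) dx.
Integrate the LHS by parts once:
  ∫_0^7/2 −u'' v dx = −[u'(x) v(x)]_0^7/2 + ∫_0^7/2 u'(x) v'(x) dx.
Thus ∫_0^7/2 u'(x) v'(x) dx = ∫_0^7/2 f(x) v(x) dx + [u'(x) v(x)]_0^7/2.
Choose V so that boundary terms are either known or forced to vanish.
u has inhomogeneous Neumann u'(0) = -2, u'(7/2) = 1. [u' v]_0^7/2 = (1)·v(7/2) − (-2)·v(0) = v(7/2) + 2·v(0). Take V = H^1(0, 7/2); boundary term becomes part of RHS.
Weak formulation: find u (satisfying any essential BC) such that ∫_0^7/2 u'(x) v'(x) dx = ∫_0^7/2 f v dx + v(7/2) + 2·v(0) for all v ∈ V (Neumann data are natural BCs: they enter the RHS as boundary terms).
Substituting f(x) = cos(10*π*x/7) - 6/7, the right-hand side is ∫_0^7/2 (cos(10*π*x/7) - 6/7) v dx + v(7/2) + 2·v(0).
Compatibility check (pure Neumann): taking v ≡ 1 ∈ V gives 0 = ∫_0^7/2 f dx + (1) − (-2), i.e. ∫_0^7/2 f dx must equal u'(0) − u'(7/2) = -3. Indeed ∫_0^7/2 (cos(10*π*x/7) - 6/7) dx = -3, so the data are compatible. The solution is then unique only up to an additive constant (fix it e.g. by requiring ∫_0^7/2 u dx = 0).


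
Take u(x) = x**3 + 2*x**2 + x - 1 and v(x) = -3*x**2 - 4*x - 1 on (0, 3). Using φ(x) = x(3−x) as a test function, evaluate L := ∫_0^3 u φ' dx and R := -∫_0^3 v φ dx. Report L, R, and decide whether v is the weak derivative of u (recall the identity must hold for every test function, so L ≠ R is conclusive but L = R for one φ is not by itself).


LHS = -1359/20, RHS = 1359/20. No, v is not the weak derivative of u.

u(x) = x**3 + 2*x**2 + x - 1, classical derivative u'(x) = 3*x**2 + 4*x + 1.
φ(x) = x(3−x), so φ'(x) = 3 - 2*x.
Note φ(0) = φ(3) = 0, so the boundary term u·φ vanishes.
LHS = ∫_0^3 u(x) φ'(x) dx = ∫_0^3 (-2*x^4 - x^3 + 4*x^2 + 5*x - 3) dx. Term by term:
  ∫_0^3 -2*x^4 dx = -486/5;  ∫_0^3 -x^3 dx = -81/4;  ∫_0^3 4*x^2 dx = 36;
  ∫_0^3 5*x dx = 45/2;  ∫_0^3 -3 dx = -9.
Sum: -486/5 − 81/4 + 36 + 45/2 − 9 = -1359/20.
So LHS = -1359/20.
∫_0^3 v(x) φ(x) dx = ∫_0^3 (3*x^4 - 5*x^3 - 11*x^2 - 3*x) dx. Term by term:
  ∫_0^3 3*x^4 dx = 729/5;  ∫_0^3 -5*x^3 dx = -405/4;  ∫_0^3 -11*x^2 dx = -99;
  ∫_0^3 -3*x dx = -27/2.
Sum: 729/5 − 405/4 − 99 − 27/2 = -1359/20.
So RHS = -∫_0^3 v(x) φ(x) dx = 1359/20.
LHS − RHS = -1359/10 ≠ 0, so the identity fails.
(For a valid weak derivative the identity must hold for EVERY test function, in particular this one. The failure shows v is NOT the weak derivative of u.)
Correct weak derivative would be u'(x) = 3*x**2 + 4*x + 1.


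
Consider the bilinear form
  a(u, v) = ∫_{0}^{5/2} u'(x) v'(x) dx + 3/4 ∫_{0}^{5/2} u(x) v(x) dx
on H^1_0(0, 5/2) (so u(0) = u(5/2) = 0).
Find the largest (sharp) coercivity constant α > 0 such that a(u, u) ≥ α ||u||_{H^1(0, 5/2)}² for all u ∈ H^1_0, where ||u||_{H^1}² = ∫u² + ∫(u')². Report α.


α = (75 + 16*π^2)/(4*(25 + 4*π^2))

Coercivity of a(·,·) on H^1_0(0, 5/2) means a(u, u) ≥ α ||u||_{H^1}² for every u ∈ H^1_0.
The interval has length L = 5/2, and Poincaré/coercivity depend only on L. Here a(u, u) = ∫(u')² + (3/4)·∫u².
Here 0 < c = 3/4 < 1. The condition a(u,u) ≥ α||u||_{H^1}² reads (1−α)∫(u')² ≥ (α−c)∫u². Any admissible α is ≤ 1 (rapidly oscillating u have ∫u²/∫(u')² → 0), and α = 1 would force 0 ≥ (1−c)∫u², impossible since c < 1; so 1−α > 0. By the sharp Poincaré inequality on H^1_0 of an interval of length L, ∫(u')² ≥ (π/L)²∫u² with equality for the first sine mode sin(π(x−x₀)/L) (x₀ the left endpoint), so the inequality holds for all u iff (1−α)(π/L)² ≥ α − c, i.e. α ≤ ((π/L)² + c)/((π/L)² + 1) = (1 + c(L/π)²)/(1 + (L/π)²). With (π/L)² = 4*π^2/25 and c = 3/4, the largest admissible constant is α = ((π/L)² + c)/((π/L)² + 1).
Simplifying, α = (75 + 16*π^2)/(4*(25 + 4*π^2)).


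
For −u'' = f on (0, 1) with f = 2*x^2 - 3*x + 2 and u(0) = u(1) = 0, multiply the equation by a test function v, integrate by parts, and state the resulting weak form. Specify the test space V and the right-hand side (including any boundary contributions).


V = H^1_0(0, 1) (so v(0) = v(1) = 0); weak form: ∫_0^1 u'v' dx = ∫_0^1 (2*x^2 - 3*x + 2) v dx for all v ∈ V.

Multiply both sides by a test function v and integrate from 0 to 1:
  ∫_0^1 −u''(x) v(x) dx = ∫_0^1 f(x) v(x) dx.
Integrate the LHS by parts once:
  ∫_0^1 −u'' v dx = −[u'(x) v(x)]_0^1 + ∫_0^1 u'(x) v'(x) dx.
Thus ∫_0^1 u'(x) v'(x) dx = ∫_0^1 f(x) v(x) dx + [u'(x) v(x)]_0^1.
Choose V so that boundary terms are either known or forced to vanish.
u is Dirichlet: u(0) = u(1) = 0. Let V = H^1_0(0, 1); then v(0) = v(1) = 0, and [u' v]_0^1 = 0.
Weak formulation: find u (satisfying any essential BC) such that ∫_0^1 u'(x) v'(x) dx = ∫_0^1 f v dx for all v ∈ V.
Substituting f(x) = 2*x^2 - 3*x + 2, the right-hand side is ∫_0^1 (2*x^2 - 3*x + 2) v dx.


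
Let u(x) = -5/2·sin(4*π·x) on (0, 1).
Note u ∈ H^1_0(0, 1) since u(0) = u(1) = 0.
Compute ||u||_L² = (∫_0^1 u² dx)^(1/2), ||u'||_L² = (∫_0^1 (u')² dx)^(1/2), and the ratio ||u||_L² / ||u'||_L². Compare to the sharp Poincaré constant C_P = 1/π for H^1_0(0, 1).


||u||_L² / ||u'||_L² = 1/(4*π) < C_P = 1/π.

u(x) = -5/2·sin(4*π·x), so u'(x) = -10*π*cos(4*π*x).
Writing u(x) = A·sin(kπx/L) with A = -5/2 and k = 4, use ∫_0^L sin²(kπx/L) dx = L/2 and ∫_0^L cos²(kπx/L) dx = L/2.
u² = 25/4·sin²(4*π·x) and (u')² = 100*π^2·cos²(4*π·x), and each of sin², cos² integrates to L/2 = 1/2 over (0, 1).
∫_0^1 u² dx = 25/8, so ||u||_L² = 5*sqrt(2)/4.
∫_0^1 (u')² dx = 50*π^2, so ||u'||_L² = 5*sqrt(2)*π.
Ratio ||u||_L² / ||u'||_L² = 1/(4*π).
Sharp Poincaré constant on H^1_0(0, 1) is C_P = L/π = 1/π, achieved by sin(π·x).
This is the k = 4 harmonic; the ratio L/(kπ) is strictly less than C_P = L/π, consistent with the sharp inequality ||u||_L² ≤ C_P ||u'||_L².


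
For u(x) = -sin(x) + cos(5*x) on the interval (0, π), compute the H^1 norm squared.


||u||_{H^1(0,π)}^2 = 14*π

u'(x) = -5*sin(5*x) - cos(x).
Expand u² and (u')² and integrate term by term on (0, π), using: for integers n ≥ 1, ∫_0^π sin²(nx) dx = ∫_0^π cos²(nx) dx = π/2; for n ≠ n', ∫_0^π sin(nx)sin(n'x) dx = ∫_0^π cos(nx)cos(n'x) dx = 0; and by product-to-sum, ∫_0^π sin(nx)cos(n'x) dx = ½∫_0^π [sin((n+n')x) + sin((n−n')x)] dx, which is 0 when n+n' is even and 2n/(n²−n'²) when n+n' is odd (it need not vanish on (0, π)).
  u² squared terms: (-1)²·∫sin(x)² dx = 1·π/2 = π/2;  (1)²·∫cos(5x)² dx = 1·π/2 = π/2.
  u² cross terms: 2·(-1)·(1)·∫sin(x)·cos(5x) dx = -2·(0) = 0.
  So ∫_0^π u² dx = π/2 + π/2 + 0 = π.
  (u')² squared terms: (-1)²·∫cos(x)² dx = 1·π/2 = π/2;  (-5)²·∫sin(5x)² dx = 25·π/2 = 25*π/2.
  (u')² cross terms: 2·(-1)·(-5)·∫cos(x)·sin(5x) dx = 10·(0) = 0.
  So ∫_0^π (u')² dx = π/2 + 25*π/2 + 0 = 13*π.
||u||_{H^1}^2 = (π) + (13*π) = 14*π.


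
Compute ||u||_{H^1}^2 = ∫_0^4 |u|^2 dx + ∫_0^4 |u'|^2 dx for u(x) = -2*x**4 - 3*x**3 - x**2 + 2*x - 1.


||u||_{H^1}^2 = 23104676/45

The H^1 norm (squared) on an interval (0, L) is
  ||u||_{H^1}^2 = ∫_0^L u(x)^2 dx + ∫_0^L u'(x)^2 dx.
Compute u'(x) = -8*x**3 - 9*x**2 - 2*x + 2.
Then u(x)^2 = 4*x**8 + 12*x**7 + 13*x**6 - 2*x**5 - 7*x**4 + 2*x**3 + 6*x**2 - 4*x + 1 and u'(x)^2 = 64*x**6 + 144*x**5 + 113*x**4 + 4*x**3 - 32*x**2 - 8*x + 4.
Integrate each monomial from 0 to 4 using ∫_0^4 c·x^n dx = c·4^(n+1)/(n+1):
  ∫_0^4 u(x)^2 dx = ∫_0^4 (4*x^8 + 12*x^7 + 13*x^6 - 2*x^5 - 7*x^4 + 2*x^3 + 6*x^2 - 4*x + 1) dx. Term by term:
    ∫_0^4 4*x^8 dx = 1048576/9;  ∫_0^4 12*x^7 dx = 98304;  ∫_0^4 13*x^6 dx = 212992/7;
    ∫_0^4 -2*x^5 dx = -4096/3;  ∫_0^4 -7*x^4 dx = -7168/5;  ∫_0^4 2*x^3 dx = 128;
    ∫_0^4 6*x^2 dx = 128;  ∫_0^4 -4*x dx = -32;  ∫_0^4 1 dx = 4.
  Sum: 1048576/9 + 98304 + 212992/7 − 4096/3 − 7168/5 + 128 + 128 − 32 + 4 = 76440716/315.
  ∫_0^4 u'(x)^2 dx = ∫_0^4 (64*x^6 + 144*x^5 + 113*x^4 + 4*x^3 - 32*x^2 - 8*x + 4) dx. Term by term:
    ∫_0^4 64*x^6 dx = 1048576/7;  ∫_0^4 144*x^5 dx = 98304;  ∫_0^4 113*x^4 dx = 115712/5;
    ∫_0^4 4*x^3 dx = 256;  ∫_0^4 -32*x^2 dx = -2048/3;  ∫_0^4 -8*x dx = -64;
    ∫_0^4 4 dx = 16.
  Sum: 1048576/7 + 98304 + 115712/5 + 256 − 2048/3 − 64 + 16 = 28430672/105.
Adding: ||u||_{H^1}^2 = 76440716/315 + 28430672/105 = 23104676/45.


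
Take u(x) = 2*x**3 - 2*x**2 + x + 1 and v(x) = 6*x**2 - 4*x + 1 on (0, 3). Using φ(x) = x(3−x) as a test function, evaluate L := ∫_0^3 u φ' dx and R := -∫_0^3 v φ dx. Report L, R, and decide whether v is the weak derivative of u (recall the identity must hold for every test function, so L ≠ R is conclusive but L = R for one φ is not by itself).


LHS = -252/5, RHS = -252/5. Yes, v = u' weakly.

u(x) = 2*x**3 - 2*x**2 + x + 1, classical derivative u'(x) = 6*x**2 - 4*x + 1.
φ(x) = x(3−x), so φ'(x) = 3 - 2*x.
Note φ(0) = φ(3) = 0, so the boundary term u·φ vanishes.
LHS = ∫_0^3 u(x) φ'(x) dx = ∫_0^3 (-4*x^4 + 10*x^3 - 8*x^2 + x + 3) dx. Term by term:
  ∫_0^3 -4*x^4 dx = -972/5;  ∫_0^3 10*x^3 dx = 405/2;  ∫_0^3 -8*x^2 dx = -72;
  ∫_0^3 x dx = 9/2;  ∫_0^3 3 dx = 9.
Sum: -972/5 + 405/2 − 72 + 9/2 + 9 = -252/5.
So LHS = -252/5.
∫_0^3 v(x) φ(x) dx = ∫_0^3 (-6*x^4 + 22*x^3 - 13*x^2 + 3*x) dx. Term by term:
  ∫_0^3 -6*x^4 dx = -1458/5;  ∫_0^3 22*x^3 dx = 891/2;  ∫_0^3 -13*x^2 dx = -117;
  ∫_0^3 3*x dx = 27/2.
Sum: -1458/5 + 891/2 − 117 + 27/2 = 252/5.
So RHS = -∫_0^3 v(x) φ(x) dx = -252/5.
LHS = RHS, so the identity holds for this test φ.
Moreover u is smooth here and v(x) = u'(x) = 6*x**2 - 4*x + 1 pointwise, so the identity holds for every test function. Hence v is the weak derivative of u.


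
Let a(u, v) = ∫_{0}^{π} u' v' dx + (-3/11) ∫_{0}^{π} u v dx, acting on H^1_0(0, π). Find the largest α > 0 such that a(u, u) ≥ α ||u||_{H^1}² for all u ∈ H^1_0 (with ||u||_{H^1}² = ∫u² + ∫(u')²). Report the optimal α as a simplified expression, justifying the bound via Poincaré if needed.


α = 4/11

Coercivity of a(·,·) on H^1_0(0, π) means a(u, u) ≥ α ||u||_{H^1}² for every u ∈ H^1_0.
The interval has length L = π, and Poincaré/coercivity depend only on L. Here a(u, u) = ∫(u')² + (-3/11)·∫u².
Here c = -3/11 < 0 with |c| < (π/L)² = 1, so coercivity still holds. The condition a(u,u) ≥ α||u||_{H^1}² reads (1−α)∫(u')² ≥ (α−c)∫u². Any admissible α is ≤ 1 (rapidly oscillating u have ∫u²/∫(u')² → 0), and α = 1 would force 0 ≥ (1−c)∫u², impossible since c < 1; so 1−α > 0. By the sharp Poincaré inequality on H^1_0 of an interval of length L, ∫(u')² ≥ (π/L)²∫u² with equality for the first sine mode sin(π(x−x₀)/L) (x₀ the left endpoint), so the inequality holds for all u iff (1−α)(π/L)² ≥ α − c, i.e. α ≤ ((π/L)² + c)/((π/L)² + 1) = (1 + c(L/π)²)/(1 + (L/π)²). (Direct route, valid since c ≤ 0: Poincaré gives c∫u² ≥ c(L/π)²∫(u')², so a(u,u) ≥ (1 + c(L/π)²)∫(u')², while ||u||_{H^1}² ≤ (1 + (L/π)²)∫(u')²; dividing yields the same α.) With (π/L)² = 1 and c = -3/11, the largest admissible constant is α = ((π/L)² + c)/((π/L)² + 1).
Simplifying, α = 4/11.


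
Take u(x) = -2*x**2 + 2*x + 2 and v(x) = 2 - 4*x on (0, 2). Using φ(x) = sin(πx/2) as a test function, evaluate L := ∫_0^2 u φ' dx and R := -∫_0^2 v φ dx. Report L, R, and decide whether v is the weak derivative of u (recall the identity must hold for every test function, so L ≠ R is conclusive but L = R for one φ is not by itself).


LHS = 8/π, RHS = 8/π. Yes, v = u' weakly.

u(x) = -2*x**2 + 2*x + 2, classical derivative u'(x) = 2 - 4*x.
φ(x) = sin(πx/2), so φ'(x) = π*cos(π*x/2)/2.
Note φ(0) = φ(2) = 0, so the boundary term u·φ vanishes.
LHS = ∫_0^2 u(x) φ'(x) dx = ∫_0^2 (-π*x^2*cos(π*x/2) + π*x*cos(π*x/2) + π*cos(π*x/2)) dx. Term by term:
  ∫_0^2 π*cos(π*x/2) dx = 0;  ∫_0^2 π*x*cos(π*x/2) dx = -8/π;  ∫_0^2 -π*x^2*cos(π*x/2) dx = 16/π.
Sum: 0 − 8/π + 16/π = 8/π.
So LHS = 8/π.
∫_0^2 v(x) φ(x) dx = ∫_0^2 (-4*x*sin(π*x/2) + 2*sin(π*x/2)) dx. Term by term:
  ∫_0^2 2*sin(π*x/2) dx = 8/π;  ∫_0^2 -4*x*sin(π*x/2) dx = -16/π.
Sum: 8/π − 16/π = -8/π.
So RHS = -∫_0^2 v(x) φ(x) dx = 8/π.
LHS = RHS, so the identity holds for this test φ.
Moreover u is smooth here and v(x) = u'(x) = 2 - 4*x pointwise, so the identity holds for every test function. Hence v is the weak derivative of u.


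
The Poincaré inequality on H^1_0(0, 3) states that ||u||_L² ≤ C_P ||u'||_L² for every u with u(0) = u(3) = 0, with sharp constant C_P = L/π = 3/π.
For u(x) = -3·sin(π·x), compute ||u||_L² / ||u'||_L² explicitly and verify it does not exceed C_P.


||u||_L² / ||u'||_L² = 1/π < C_P = 3/π.

u(x) = -3·sin(π·x), so u'(x) = -3*π*cos(π*x).
Writing u(x) = A·sin(kπx/L) with A = -3 and k = 3, use ∫_0^L sin²(kπx/L) dx = L/2 and ∫_0^L cos²(kπx/L) dx = L/2.
u² = 9·sin²(π·x) and (u')² = 9*π^2·cos²(π·x), and each of sin², cos² integrates to L/2 = 3/2 over (0, 3).
∫_0^3 u² dx = 27/2, so ||u||_L² = 3*sqrt(6)/2.
∫_0^3 (u')² dx = 27*π^2/2, so ||u'||_L² = 3*sqrt(6)*π/2.
Ratio ||u||_L² / ||u'||_L² = 1/π.
Sharp Poincaré constant on H^1_0(0, 3) is C_P = L/π = 3/π, achieved by sin(π/3·x).
This is the k = 3 harmonic; the ratio L/(kπ) is strictly less than C_P = L/π, consistent with the sharp inequality ||u||_L² ≤ C_P ||u'||_L².


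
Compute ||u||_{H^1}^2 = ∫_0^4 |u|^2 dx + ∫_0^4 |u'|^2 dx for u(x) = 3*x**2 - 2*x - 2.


||u||_{H^1}^2 = 23648/15

The H^1 norm (squared) on an interval (0, L) is
  ||u||_{H^1}^2 = ∫_0^L u(x)^2 dx + ∫_0^L u'(x)^2 dx.
Compute u'(x) = 6*x - 2.
Then u(x)^2 = 9*x**4 - 12*x**3 - 8*x**2 + 8*x + 4 and u'(x)^2 = 36*x**2 - 24*x + 4.
Integrate each monomial from 0 to 4 using ∫_0^4 c·x^n dx = c·4^(n+1)/(n+1):
  ∫_0^4 u(x)^2 dx = ∫_0^4 (9*x^4 - 12*x^3 - 8*x^2 + 8*x + 4) dx. Term by term:
    ∫_0^4 9*x^4 dx = 9216/5;  ∫_0^4 -12*x^3 dx = -768;  ∫_0^4 -8*x^2 dx = -512/3;
    ∫_0^4 8*x dx = 64;  ∫_0^4 4 dx = 16.
  Sum: 9216/5 − 768 − 512/3 + 64 + 16 = 14768/15.
  ∫_0^4 u'(x)^2 dx = ∫_0^4 (36*x^2 - 24*x + 4) dx. Term by term:
    ∫_0^4 36*x^2 dx = 768;  ∫_0^4 -24*x dx = -192;  ∫_0^4 4 dx = 16.
  Sum: 768 − 192 + 16 = 592.
Adding: ||u||_{H^1}^2 = 14768/15 + 592 = 23648/15.


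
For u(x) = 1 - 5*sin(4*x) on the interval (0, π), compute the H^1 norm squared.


||u||_{H^1(0,π)}^2 = 427*π/2

u'(x) = -20*cos(4*x).
Expand u² and (u')² and integrate term by term on (0, π), using: for integers n ≥ 1, ∫_0^π sin²(nx) dx = ∫_0^π cos²(nx) dx = π/2; for n ≠ n', ∫_0^π sin(nx)sin(n'x) dx = ∫_0^π cos(nx)cos(n'x) dx = 0; and by product-to-sum, ∫_0^π sin(nx)cos(n'x) dx = ½∫_0^π [sin((n+n')x) + sin((n−n')x)] dx, which is 0 when n+n' is even and 2n/(n²−n'²) when n+n' is odd (it need not vanish on (0, π)). For the constant mode: ∫_0^π 1 dx = π, ∫_0^π cos(nx) dx = 0, ∫_0^π sin(nx) dx = (1−(−1)^n)/n.
  u² squared terms: (1)²·∫1 dx = 1·π = π;  (-5)²·∫sin(4x)² dx = 25·π/2 = 25*π/2.
  u² cross terms: 2·(1)·(-5)·∫1·sin(4x) dx = -10·(0) = 0.
  So ∫_0^π u² dx = π + 25*π/2 + 0 = 27*π/2.
  (u')² squared terms: (-20)²·∫cos(4x)² dx = 400·π/2 = 200*π.
  So ∫_0^π (u')² dx = 200*π.
||u||_{H^1}^2 = (27*π/2) + (200*π) = 427*π/2.


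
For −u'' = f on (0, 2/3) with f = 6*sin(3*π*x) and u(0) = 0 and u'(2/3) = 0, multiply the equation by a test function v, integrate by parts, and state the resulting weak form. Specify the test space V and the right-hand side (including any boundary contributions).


V = {v ∈ H^1(0, 2/3) : v(0) = 0} (test functions vanish at x = 0 where u is specified); weak form: ∫_0^2/3 u'v' dx = ∫_0^2/3 (6*sin(3*π*x)) v dx for all v ∈ V.

Multiply both sides by a test function v and integrate from 0 to 2/3:
  ∫_0^2/3 −u''(x) v(x) dx = ∫_0^2/3 f(x) v(x) dx.
Integrate the LHS by parts once:
  ∫_0^2/3 −u'' v dx = −[u'(x) v(x)]_0^2/3 + ∫_0^2/3 u'(x) v'(x) dx.
Thus ∫_0^2/3 u'(x) v'(x) dx = ∫_0^2/3 f(x) v(x) dx + [u'(x) v(x)]_0^2/3.
Choose V so that boundary terms are either known or forced to vanish.
Mixed BC: u(0) = 0 (Dirichlet) and u'(2/3) = 0 (Neumann). Define V = {v ∈ H^1(0, 2/3) : v(0) = 0}. Then [u' v]_0^2/3 = u'(2/3)·v(2/3) − u'(0)·0 = 0.
Weak formulation: find u (satisfying any essential BC) such that ∫_0^2/3 u'(x) v'(x) dx = ∫_0^2/3 f v dx for all v ∈ V (Dirichlet at 0 absorbed into V; the Neumann datum at x = 2/3 is zero, so no boundary term remains).
Substituting f(x) = 6*sin(3*π*x), the right-hand side is ∫_0^2/3 (6*sin(3*π*x)) v dx.


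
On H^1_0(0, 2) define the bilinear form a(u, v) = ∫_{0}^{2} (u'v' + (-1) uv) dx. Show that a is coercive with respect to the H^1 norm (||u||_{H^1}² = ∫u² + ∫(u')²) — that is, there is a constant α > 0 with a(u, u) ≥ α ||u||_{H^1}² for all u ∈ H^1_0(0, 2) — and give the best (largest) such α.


α = (-4 + π^2)/(4 + π^2)

Coercivity of a(·,·) on H^1_0(0, 2) means a(u, u) ≥ α ||u||_{H^1}² for every u ∈ H^1_0.
The interval has length L = 2, and Poincaré/coercivity depend only on L. Here a(u, u) = ∫(u')² + (-1)·∫u².
Here c = -1 < 0 with |c| < (π/L)² = π^2/4, so coercivity still holds. The condition a(u,u) ≥ α||u||_{H^1}² reads (1−α)∫(u')² ≥ (α−c)∫u². Any admissible α is ≤ 1 (rapidly oscillating u have ∫u²/∫(u')² → 0), and α = 1 would force 0 ≥ (1−c)∫u², impossible since c < 1; so 1−α > 0. By the sharp Poincaré inequality on H^1_0 of an interval of length L, ∫(u')² ≥ (π/L)²∫u² with equality for the first sine mode sin(π(x−x₀)/L) (x₀ the left endpoint), so the inequality holds for all u iff (1−α)(π/L)² ≥ α − c, i.e. α ≤ ((π/L)² + c)/((π/L)² + 1) = (1 + c(L/π)²)/(1 + (L/π)²). (Direct route, valid since c ≤ 0: Poincaré gives c∫u² ≥ c(L/π)²∫(u')², so a(u,u) ≥ (1 + c(L/π)²)∫(u')², while ||u||_{H^1}² ≤ (1 + (L/π)²)∫(u')²; dividing yields the same α.) With (π/L)² = π^2/4 and c = -1, the largest admissible constant is α = ((π/L)² + c)/((π/L)² + 1).
Simplifying, α = (-4 + π^2)/(4 + π^2).


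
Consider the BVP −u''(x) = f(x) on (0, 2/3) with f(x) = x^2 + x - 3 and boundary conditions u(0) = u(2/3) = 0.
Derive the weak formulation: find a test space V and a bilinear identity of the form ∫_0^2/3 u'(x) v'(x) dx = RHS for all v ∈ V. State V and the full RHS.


V = H^1_0(0, 2/3) (so v(0) = v(2/3) = 0); weak form: ∫_0^2/3 u'v' dx = ∫_0^2/3 (x^2 + x - 3) v dx for all v ∈ V.

Multiply both sides by a test function v and integrate from 0 to 2/3:
  ∫_0^2/3 −u''(x) v(x) dx = ∫_0^2/3 f(x) v(x) dx.
Integrate the LHS by parts once:
  ∫_0^2/3 −u'' v dx = −[u'(x) v(x)]_0^2/3 + ∫_0^2/3 u'(x) v'(x) dx.
Thus ∫_0^2/3 u'(x) v'(x) dx = ∫_0^2/3 f(x) v(x) dx + [u'(x) v(x)]_0^2/3.
Choose V so that boundary terms are either known or forced to vanish.
u is Dirichlet: u(0) = u(2/3) = 0. Let V = H^1_0(0, 2/3); then v(0) = v(2/3) = 0, and [u' v]_0^2/3 = 0.
Weak formulation: find u (satisfying any essential BC) such that ∫_0^2/3 u'(x) v'(x) dx = ∫_0^2/3 f v dx for all v ∈ V.
Substituting f(x) = x^2 + x - 3, the right-hand side is ∫_0^2/3 (x^2 + x - 3) v dx.
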